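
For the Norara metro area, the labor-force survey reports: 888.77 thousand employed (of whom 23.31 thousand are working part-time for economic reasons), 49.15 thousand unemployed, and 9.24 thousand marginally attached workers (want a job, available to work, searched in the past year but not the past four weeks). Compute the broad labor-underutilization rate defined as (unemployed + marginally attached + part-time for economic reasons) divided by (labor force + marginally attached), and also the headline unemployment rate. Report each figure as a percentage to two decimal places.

Labor force = 888.77 + 49.15 = 937.92 thousand.
Numerator = 49.15 + 9.24 + 23.31 = 81.70 thousand.
Denominator = 937.92 + 9.24 = 947.16 thousand.
Broad rate = 81.70 / 947.16 = 8.63%.
Headline unemployment rate = 49.15 / 937.92 = 5.24%.

Broad underutilization rate ≈ 8.63%; headline unemployment rate ≈ 5.24%.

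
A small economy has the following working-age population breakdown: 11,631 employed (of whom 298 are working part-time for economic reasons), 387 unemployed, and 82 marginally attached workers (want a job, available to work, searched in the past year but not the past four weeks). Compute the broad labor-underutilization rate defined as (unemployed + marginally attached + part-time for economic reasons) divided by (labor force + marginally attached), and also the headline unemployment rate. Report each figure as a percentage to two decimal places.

Labor force = 11,631 + 387 = 12,018.
Numerator = 387 + 82 + 298 = 767.
Denominator = 12,018 + 82 = 12,100.
Broad rate = 767 / 12,100 = 6.34%.
Headline unemployment rate = 387 / 12,018 = 3.22%.

Broad underutilization rate ≈ 6.34%; headline unemployment rate ≈ 3.22%.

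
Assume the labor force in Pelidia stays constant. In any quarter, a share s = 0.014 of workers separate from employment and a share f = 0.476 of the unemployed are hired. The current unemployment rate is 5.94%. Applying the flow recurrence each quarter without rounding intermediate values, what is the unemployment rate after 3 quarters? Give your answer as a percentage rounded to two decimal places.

Unemployment rate after three quarters ≈ 3.27%.

With a fixed labor force, u_{t+1} = u_t + s·(1−u_t) − f·u_t = u_t·(1−s−f) + s.
Here 1−s−f = 0.510 and s = 0.014.
u_1 = 0.059400 × 0.510 + 0.014 = 0.044294.
u_2 = 0.044294 × 0.510 + 0.014 = 0.036590.
u_3 = 0.036590 × 0.510 + 0.014 = 0.032661.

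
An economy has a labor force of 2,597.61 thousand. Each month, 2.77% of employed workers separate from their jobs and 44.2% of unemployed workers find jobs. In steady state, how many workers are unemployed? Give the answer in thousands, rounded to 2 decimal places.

About 153.19 thousand are unemployed in steady state.

Steady-state unemployment rate u* = s/(s+f) = 2.77/(2.77+44.2) = 0.058974.
Unemployed = u* × labor force = 0.058974 × 2,597.61 ≈ 153.19 thousand.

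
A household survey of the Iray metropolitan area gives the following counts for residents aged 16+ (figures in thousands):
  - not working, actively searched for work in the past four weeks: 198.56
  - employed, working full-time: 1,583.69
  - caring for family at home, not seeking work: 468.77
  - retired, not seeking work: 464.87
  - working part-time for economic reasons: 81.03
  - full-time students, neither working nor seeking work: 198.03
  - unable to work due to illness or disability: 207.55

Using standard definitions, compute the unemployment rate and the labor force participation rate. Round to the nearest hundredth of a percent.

Employed = 1,583.69 + 81.03 = 1,664.72 thousand (anyone who worked, including part-time for economic reasons, counts as employed).
Unemployed = 198.56 thousand.
Labor force = 1,664.72 + 198.56 = 1,863.28 thousand.
Not in labor force = 468.77 + 464.87 + 198.03 + 207.55 = 1,339.22 thousand (those not working and not actively searching are outside the labor force).
Civilian working-age population = 1,863.28 + 1,339.22 = 3,202.50 thousand.
Unemployment rate = 198.56 / 1,863.28 = 10.66%.
Labor force participation rate = 1,863.28 / 3,202.50 = 58.18%.

Unemployment rate ≈ 10.66%; labor force participation rate ≈ 58.18%.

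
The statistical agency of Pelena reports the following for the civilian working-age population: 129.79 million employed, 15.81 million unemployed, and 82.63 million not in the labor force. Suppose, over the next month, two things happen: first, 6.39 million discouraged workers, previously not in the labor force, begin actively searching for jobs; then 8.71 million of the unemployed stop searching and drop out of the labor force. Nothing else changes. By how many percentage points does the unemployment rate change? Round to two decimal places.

The unemployment rate changes by −1.44 percentage points.

Initially, labor force = 129.79 + 15.81 = 145.60 million, so u = 15.81/145.60 = 10.86%.
After the first change, unemployed and labor force both rise by 6.39 → E = 129.79, U = 22.20, labor force = 151.99 million.
After the second change, unemployed and labor force both fall by 8.71 → E = 129.79, U = 13.49, labor force = 143.28 million.
New unemployment rate = 13.49 / 143.28 = 9.42%.
Change = 9.42% − 10.86% = −1.44 percentage points.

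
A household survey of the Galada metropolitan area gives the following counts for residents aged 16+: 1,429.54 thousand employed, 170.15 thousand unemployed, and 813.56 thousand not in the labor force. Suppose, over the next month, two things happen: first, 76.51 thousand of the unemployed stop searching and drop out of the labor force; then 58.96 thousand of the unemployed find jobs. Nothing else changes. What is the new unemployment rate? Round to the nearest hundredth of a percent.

New unemployment rate ≈ 2.28%.

Initially, labor force = 1,429.54 + 170.15 = 1,599.69 thousand, so u = 170.15/1,599.69 = 10.64%.
After the first change, unemployed and labor force both fall by 76.51 → E = 1,429.54, U = 93.64, labor force = 1,523.18 thousand.
After the second change, unemployed falls and employed rises by 58.96; labor force unchanged → E = 1,488.50, U = 34.68, labor force = 1,523.18 thousand.
New unemployment rate = 34.68 / 1,523.18 = 2.28%.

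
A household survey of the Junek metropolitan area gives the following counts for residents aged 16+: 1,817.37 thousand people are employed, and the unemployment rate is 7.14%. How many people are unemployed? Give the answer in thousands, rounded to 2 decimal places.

Let U be the number unemployed. The labor force is E + U, and U/(E+U) = 0.0714.
So U = 0.0714 × 1,817.37 / (1 − 0.0714) = 129.7602 / 0.9286 ≈ 139.74 thousand.

About 139.74 thousand are unemployed.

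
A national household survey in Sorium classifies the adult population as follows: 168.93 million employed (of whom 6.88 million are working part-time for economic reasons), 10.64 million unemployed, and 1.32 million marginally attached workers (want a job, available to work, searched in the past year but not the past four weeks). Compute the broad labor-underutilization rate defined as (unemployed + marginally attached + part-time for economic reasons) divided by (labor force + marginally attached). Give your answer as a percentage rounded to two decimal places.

Labor force = 168.93 + 10.64 = 179.57 million.
Numerator = 10.64 + 1.32 + 6.88 = 18.84 million.
Denominator = 179.57 + 1.32 = 180.89 million.
Broad rate = 18.84 / 180.89 = 10.42%.

Broad underutilization rate ≈ 10.42%.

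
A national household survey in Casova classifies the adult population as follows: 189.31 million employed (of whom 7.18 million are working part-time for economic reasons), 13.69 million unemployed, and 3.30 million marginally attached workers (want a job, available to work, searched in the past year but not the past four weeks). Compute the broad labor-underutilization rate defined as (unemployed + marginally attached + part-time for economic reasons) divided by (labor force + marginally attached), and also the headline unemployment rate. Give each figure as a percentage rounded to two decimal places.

Broad underutilization rate ≈ 11.72%; headline unemployment rate ≈ 6.74%.

Labor force = 189.31 + 13.69 = 203.00 million.
Numerator = 13.69 + 3.30 + 7.18 = 24.17 million.
Denominator = 203.00 + 3.30 = 206.30 million.
Broad rate = 24.17 / 206.30 = 11.72%.
Headline unemployment rate = 13.69 / 203.00 = 6.74%.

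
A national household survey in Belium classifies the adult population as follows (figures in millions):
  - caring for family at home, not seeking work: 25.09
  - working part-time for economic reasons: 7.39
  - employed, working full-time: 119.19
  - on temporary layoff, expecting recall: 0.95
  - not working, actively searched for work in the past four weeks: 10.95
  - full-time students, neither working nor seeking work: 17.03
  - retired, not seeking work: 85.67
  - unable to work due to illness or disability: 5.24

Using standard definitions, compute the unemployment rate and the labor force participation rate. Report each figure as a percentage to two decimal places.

Employed = 7.39 + 119.19 = 126.58 million (anyone who worked, including part-time for economic reasons, counts as employed).
Unemployed = 0.95 + 10.95 = 11.90 million (jobless and actively searching, or on temporary layoff).
Labor force = 126.58 + 11.90 = 138.48 million.
Not in labor force = 25.09 + 17.03 + 85.67 + 5.24 = 133.03 million (those not working and not actively searching are outside the labor force).
Civilian working-age population = 138.48 + 133.03 = 271.51 million.
Unemployment rate = 11.90 / 138.48 = 8.59%.
Labor force participation rate = 138.48 / 271.51 = 51.00%.

Unemployment rate ≈ 8.59%; labor force participation rate ≈ 51.00%.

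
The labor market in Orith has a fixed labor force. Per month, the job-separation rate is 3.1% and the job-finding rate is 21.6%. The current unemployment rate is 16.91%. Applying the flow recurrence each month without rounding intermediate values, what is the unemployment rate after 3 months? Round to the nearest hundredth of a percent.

With a fixed labor force, u_{t+1} = u_t + s·(1−u_t) − f·u_t = u_t·(1−s−f) + s.
Here 1−s−f = 0.753 and s = 0.031.
u_1 = 0.169100 × 0.753 + 0.031 = 0.158332.
u_2 = 0.158332 × 0.753 + 0.031 = 0.150224.
u_3 = 0.150224 × 0.753 + 0.031 = 0.144119.

Unemployment rate after three months ≈ 14.41%.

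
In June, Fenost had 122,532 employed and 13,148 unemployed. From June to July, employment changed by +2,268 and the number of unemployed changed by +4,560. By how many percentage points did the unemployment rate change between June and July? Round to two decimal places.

The unemployment rate changed by +2.74 percentage points.

June: labor force = 122,532 + 13,148 = 135,680; u = 13,148/135,680 = 9.69%.
July: labor force = 124,800 + 17,708 = 142,508; u = 17,708/142,508 = 12.43%.
Change = 12.43% − 9.69% = +2.74 pp.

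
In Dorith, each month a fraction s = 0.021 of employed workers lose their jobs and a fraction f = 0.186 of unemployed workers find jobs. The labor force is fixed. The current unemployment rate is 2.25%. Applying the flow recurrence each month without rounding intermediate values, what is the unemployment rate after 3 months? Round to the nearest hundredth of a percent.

Unemployment rate after three months ≈ 6.21%.

With a fixed labor force, u_{t+1} = u_t + s·(1−u_t) − f·u_t = u_t·(1−s−f) + s.
Here 1−s−f = 0.793 and s = 0.021.
u_1 = 0.022500 × 0.793 + 0.021 = 0.038843.
u_2 = 0.038843 × 0.793 + 0.021 = 0.051802.
u_3 = 0.051802 × 0.793 + 0.021 = 0.062079.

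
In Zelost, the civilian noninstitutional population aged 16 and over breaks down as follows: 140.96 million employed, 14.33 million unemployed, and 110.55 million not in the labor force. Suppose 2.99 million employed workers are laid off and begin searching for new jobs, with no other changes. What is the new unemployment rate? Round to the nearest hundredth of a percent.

New unemployment rate ≈ 11.15%.

Initially, labor force = 140.96 + 14.33 = 155.29 million, so u = 14.33/155.29 = 9.23%.
After the change, employed falls and unemployed rises by 2.99; labor force unchanged → E = 137.97, U = 17.32, labor force = 155.29 million.
New unemployment rate = 17.32 / 155.29 = 11.15%.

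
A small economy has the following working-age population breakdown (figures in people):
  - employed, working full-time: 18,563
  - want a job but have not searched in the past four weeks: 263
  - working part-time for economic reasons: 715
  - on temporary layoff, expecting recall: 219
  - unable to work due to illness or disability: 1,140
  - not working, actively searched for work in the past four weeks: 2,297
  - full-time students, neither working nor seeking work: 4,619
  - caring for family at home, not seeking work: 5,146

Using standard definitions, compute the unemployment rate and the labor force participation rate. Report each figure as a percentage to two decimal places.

Unemployment rate ≈ 11.54%; labor force participation rate ≈ 66.12%.

Employed = 18,563 + 715 = 19,278 (anyone who worked, including part-time for economic reasons, counts as employed).
Unemployed = 219 + 2,297 = 2,516 (jobless and actively searching, or on temporary layoff).
Labor force = 19,278 + 2,516 = 21,794.
Not in labor force = 263 + 1,140 + 4,619 + 5,146 = 11,168 (those not working and not actively searching are outside the labor force — including those who want a job but have given up searching).
Civilian working-age population = 21,794 + 11,168 = 32,962.
Unemployment rate = 2,516 / 21,794 = 11.54%.
Labor force participation rate = 21,794 / 32,962 = 66.12%.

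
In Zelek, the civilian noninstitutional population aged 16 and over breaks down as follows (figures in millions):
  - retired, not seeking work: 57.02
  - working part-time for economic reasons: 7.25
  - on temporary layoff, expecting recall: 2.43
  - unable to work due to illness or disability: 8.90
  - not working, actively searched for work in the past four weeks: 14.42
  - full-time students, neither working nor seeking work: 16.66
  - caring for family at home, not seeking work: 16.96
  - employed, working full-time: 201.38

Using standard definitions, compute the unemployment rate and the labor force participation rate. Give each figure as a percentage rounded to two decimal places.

Employed = 7.25 + 201.38 = 208.63 million (anyone who worked, including part-time for economic reasons, counts as employed).
Unemployed = 2.43 + 14.42 = 16.85 million (jobless and actively searching, or on temporary layoff).
Labor force = 208.63 + 16.85 = 225.48 million.
Not in labor force = 57.02 + 8.90 + 16.66 + 16.96 = 99.54 million (those not working and not actively searching are outside the labor force).
Civilian working-age population = 225.48 + 99.54 = 325.02 million.
Unemployment rate = 16.85 / 225.48 = 7.47%.
Labor force participation rate = 225.48 / 325.02 = 69.37%.

Unemployment rate ≈ 7.47%; labor force participation rate ≈ 69.37%.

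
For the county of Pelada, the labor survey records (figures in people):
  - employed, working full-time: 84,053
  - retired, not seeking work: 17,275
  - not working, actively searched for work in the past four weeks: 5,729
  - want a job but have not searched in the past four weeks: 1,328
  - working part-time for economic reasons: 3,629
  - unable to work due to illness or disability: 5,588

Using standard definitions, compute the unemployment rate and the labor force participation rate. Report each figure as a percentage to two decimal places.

Unemployment rate ≈ 6.13%; labor force participation rate ≈ 79.43%.

Employed = 84,053 + 3,629 = 87,682 (anyone who worked, including part-time for economic reasons, counts as employed).
Unemployed = 5,729.
Labor force = 87,682 + 5,729 = 93,411.
Not in labor force = 17,275 + 1,328 + 5,588 = 24,191 (those not working and not actively searching are outside the labor force — including those who want a job but have given up searching).
Civilian working-age population = 93,411 + 24,191 = 117,602.
Unemployment rate = 5,729 / 93,411 = 6.13%.
Labor force participation rate = 93,411 / 117,602 = 79.43%.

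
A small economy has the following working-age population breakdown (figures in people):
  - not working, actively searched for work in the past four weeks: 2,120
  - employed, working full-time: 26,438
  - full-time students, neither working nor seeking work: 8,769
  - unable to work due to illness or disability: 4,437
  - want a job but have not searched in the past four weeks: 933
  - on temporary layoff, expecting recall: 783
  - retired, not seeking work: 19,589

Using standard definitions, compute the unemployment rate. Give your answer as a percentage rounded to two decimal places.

Employed = 26,438.
Unemployed = 2,120 + 783 = 2,903 (jobless and actively searching, or on temporary layoff).
Labor force = 26,438 + 2,903 = 29,341.
Unemployment rate = 2,903 / 29,341 = 9.89%.

Unemployment rate ≈ 9.89%.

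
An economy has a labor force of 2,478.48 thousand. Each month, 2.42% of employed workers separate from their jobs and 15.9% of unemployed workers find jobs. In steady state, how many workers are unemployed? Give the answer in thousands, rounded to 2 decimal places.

About 327.40 thousand are unemployed in steady state.

Steady-state unemployment rate u* = s/(s+f) = 2.42/(2.42+15.9) = 0.132096.
Unemployed = u* × labor force = 0.132096 × 2,478.48 ≈ 327.40 thousand.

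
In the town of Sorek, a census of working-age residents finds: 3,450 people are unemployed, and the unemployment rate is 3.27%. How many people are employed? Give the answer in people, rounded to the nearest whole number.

Labor force = U / u = 3,450 / 0.0327 ≈ 105,505.
Employed = labor force − unemployed = 105,505 − 3,450 = 102,055.

About 102,055 are employed.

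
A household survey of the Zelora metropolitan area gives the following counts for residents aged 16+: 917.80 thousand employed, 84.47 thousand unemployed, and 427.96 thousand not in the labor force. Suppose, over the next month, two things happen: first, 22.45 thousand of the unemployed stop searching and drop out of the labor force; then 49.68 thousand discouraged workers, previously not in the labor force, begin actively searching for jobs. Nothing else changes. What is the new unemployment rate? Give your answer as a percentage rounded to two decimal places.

New unemployment rate ≈ 10.85%.

Initially, labor force = 917.80 + 84.47 = 1,002.27 thousand, so u = 84.47/1,002.27 = 8.43%.
After the first change, unemployed and labor force both fall by 22.45 → E = 917.80, U = 62.02, labor force = 979.82 thousand.
After the second change, unemployed and labor force both rise by 49.68 → E = 917.80, U = 111.70, labor force = 1,029.50 thousand.
New unemployment rate = 111.70 / 1,029.50 = 10.85%.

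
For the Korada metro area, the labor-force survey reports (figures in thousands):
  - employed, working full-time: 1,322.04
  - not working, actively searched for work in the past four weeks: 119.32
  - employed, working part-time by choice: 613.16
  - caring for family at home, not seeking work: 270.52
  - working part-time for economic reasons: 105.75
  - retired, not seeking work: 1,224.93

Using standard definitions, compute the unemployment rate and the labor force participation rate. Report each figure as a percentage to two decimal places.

Employed = 1,322.04 + 613.16 + 105.75 = 2,040.95 thousand (anyone who worked, including part-time for economic reasons, counts as employed).
Unemployed = 119.32 thousand.
Labor force = 2,040.95 + 119.32 = 2,160.27 thousand.
Not in labor force = 270.52 + 1,224.93 = 1,495.45 thousand (those not working and not actively searching are outside the labor force).
Civilian working-age population = 2,160.27 + 1,495.45 = 3,655.72 thousand.
Unemployment rate = 119.32 / 2,160.27 = 5.52%.
Labor force participation rate = 2,160.27 / 3,655.72 = 59.09%.

Unemployment rate ≈ 5.52%; labor force participation rate ≈ 59.09%.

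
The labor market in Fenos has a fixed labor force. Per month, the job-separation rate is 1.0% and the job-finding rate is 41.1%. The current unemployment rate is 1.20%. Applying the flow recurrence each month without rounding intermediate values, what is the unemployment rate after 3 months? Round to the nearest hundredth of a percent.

With a fixed labor force, u_{t+1} = u_t + s·(1−u_t) − f·u_t = u_t·(1−s−f) + s.
Here 1−s−f = 0.579 and s = 0.010.
u_1 = 0.012000 × 0.579 + 0.010 = 0.016948.
u_2 = 0.016948 × 0.579 + 0.010 = 0.019813.
u_3 = 0.019813 × 0.579 + 0.010 = 0.021472.

Unemployment rate after three months ≈ 2.15%.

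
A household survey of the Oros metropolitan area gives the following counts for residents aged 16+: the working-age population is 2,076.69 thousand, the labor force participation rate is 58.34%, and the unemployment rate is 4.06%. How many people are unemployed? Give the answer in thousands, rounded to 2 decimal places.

About 49.19 thousand are unemployed.

Labor force = 0.5834 × 2,076.69 = 1,211.54 thousand.
Unemployed = 0.0406 × 1,211.54 ≈ 49.19 thousand.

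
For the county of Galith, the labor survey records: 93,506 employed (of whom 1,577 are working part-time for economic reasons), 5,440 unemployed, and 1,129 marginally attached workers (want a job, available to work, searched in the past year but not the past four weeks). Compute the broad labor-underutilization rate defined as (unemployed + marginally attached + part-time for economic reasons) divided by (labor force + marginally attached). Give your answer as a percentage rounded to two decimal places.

Labor force = 93,506 + 5,440 = 98,946.
Numerator = 5,440 + 1,129 + 1,577 = 8,146.
Denominator = 98,946 + 1,129 = 100,075.
Broad rate = 8,146 / 100,075 = 8.14%.

Broad underutilization rate ≈ 8.14%.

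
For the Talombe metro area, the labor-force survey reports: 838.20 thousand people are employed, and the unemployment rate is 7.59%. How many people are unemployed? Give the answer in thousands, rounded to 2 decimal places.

About 68.84 thousand are unemployed.

Let U be the number unemployed. The labor force is E + U, and U/(E+U) = 0.0759.
So U = 0.0759 × 838.20 / (1 − 0.0759) = 63.6194 / 0.9241 ≈ 68.84 thousand.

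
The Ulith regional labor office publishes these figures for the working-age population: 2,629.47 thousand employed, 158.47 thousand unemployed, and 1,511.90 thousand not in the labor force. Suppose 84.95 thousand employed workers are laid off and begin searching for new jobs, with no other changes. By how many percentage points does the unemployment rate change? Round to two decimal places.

The unemployment rate changes by +3.05 percentage points.

Initially, labor force = 2,629.47 + 158.47 = 2,787.94 thousand, so u = 158.47/2,787.94 = 5.68%.
After the change, employed falls and unemployed rises by 84.95; labor force unchanged → E = 2,544.52, U = 243.42, labor force = 2,787.94 thousand.
New unemployment rate = 243.42 / 2,787.94 = 8.73%.
Change = 8.73% − 5.68% = +3.05 percentage points.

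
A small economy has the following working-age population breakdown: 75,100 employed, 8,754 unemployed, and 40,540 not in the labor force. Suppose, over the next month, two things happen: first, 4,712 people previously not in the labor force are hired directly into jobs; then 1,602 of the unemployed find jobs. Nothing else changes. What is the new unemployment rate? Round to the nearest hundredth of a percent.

New unemployment rate ≈ 8.08%.

Initially, labor force = 75,100 + 8,754 = 83,854, so u = 8,754/83,854 = 10.44%.
After the first change, employed and labor force both rise by 4,712; unemployed unchanged → E = 79,812, U = 8,754, labor force = 88,566.
After the second change, unemployed falls and employed rises by 1,602; labor force unchanged → E = 81,414, U = 7,152, labor force = 88,566.
New unemployment rate = 7,152 / 88,566 = 8.08%.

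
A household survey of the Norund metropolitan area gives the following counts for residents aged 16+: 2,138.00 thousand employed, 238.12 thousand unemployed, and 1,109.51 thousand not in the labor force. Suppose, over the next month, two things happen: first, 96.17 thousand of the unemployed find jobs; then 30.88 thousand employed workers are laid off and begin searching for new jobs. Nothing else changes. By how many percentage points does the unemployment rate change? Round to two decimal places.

The unemployment rate changes by −2.75 percentage points.

Initially, labor force = 2,138.00 + 238.12 = 2,376.12 thousand, so u = 238.12/2,376.12 = 10.02%.
After the first change, unemployed falls and employed rises by 96.17; labor force unchanged → E = 2,234.17, U = 141.95, labor force = 2,376.12 thousand.
After the second change, employed falls and unemployed rises by 30.88; labor force unchanged → E = 2,203.29, U = 172.83, labor force = 2,376.12 thousand.
New unemployment rate = 172.83 / 2,376.12 = 7.27%.
Change = 7.27% − 10.02% = −2.75 percentage points.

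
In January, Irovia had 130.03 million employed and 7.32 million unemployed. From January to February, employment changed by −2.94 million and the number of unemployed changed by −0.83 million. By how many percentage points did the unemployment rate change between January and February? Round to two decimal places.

January: labor force = 130.03 + 7.32 = 137.35; u = 7.32/137.35 = 5.33%.
February: labor force = 127.09 + 6.49 = 133.58; u = 6.49/133.58 = 4.86%.
Change = 4.86% − 5.33% = −0.47 pp.

The unemployment rate changed by −0.47 percentage points.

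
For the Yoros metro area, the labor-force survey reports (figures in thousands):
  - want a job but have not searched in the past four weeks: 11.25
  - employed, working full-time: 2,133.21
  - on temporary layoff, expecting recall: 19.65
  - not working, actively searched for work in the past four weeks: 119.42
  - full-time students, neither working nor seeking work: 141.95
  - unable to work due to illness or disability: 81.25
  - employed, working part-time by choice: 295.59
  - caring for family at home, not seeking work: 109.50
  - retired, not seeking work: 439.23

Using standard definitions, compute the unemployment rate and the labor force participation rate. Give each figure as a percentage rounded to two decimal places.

Unemployment rate ≈ 5.42%; labor force participation rate ≈ 76.63%.

Employed = 2,133.21 + 295.59 = 2,428.80 thousand.
Unemployed = 19.65 + 119.42 = 139.07 thousand (jobless and actively searching, or on temporary layoff).
Labor force = 2,428.80 + 139.07 = 2,567.87 thousand.
Not in labor force = 11.25 + 141.95 + 81.25 + 109.50 + 439.23 = 783.18 thousand (those not working and not actively searching are outside the labor force — including those who want a job but have given up searching).
Civilian working-age population = 2,567.87 + 783.18 = 3,351.05 thousand.
Unemployment rate = 139.07 / 2,567.87 = 5.42%.
Labor force participation rate = 2,567.87 / 3,351.05 = 76.63%.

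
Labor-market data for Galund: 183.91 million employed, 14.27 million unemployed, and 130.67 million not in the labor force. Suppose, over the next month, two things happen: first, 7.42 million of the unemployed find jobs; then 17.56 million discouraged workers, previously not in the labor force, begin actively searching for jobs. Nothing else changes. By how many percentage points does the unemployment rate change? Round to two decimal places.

The unemployment rate changes by +4.11 percentage points.

Initially, labor force = 183.91 + 14.27 = 198.18 million, so u = 14.27/198.18 = 7.20%.
After the first change, unemployed falls and employed rises by 7.42; labor force unchanged → E = 191.33, U = 6.85, labor force = 198.18 million.
After the second change, unemployed and labor force both rise by 17.56 → E = 191.33, U = 24.41, labor force = 215.74 million.
New unemployment rate = 24.41 / 215.74 = 11.31%.
Change = 11.31% − 7.20% = +4.11 percentage points.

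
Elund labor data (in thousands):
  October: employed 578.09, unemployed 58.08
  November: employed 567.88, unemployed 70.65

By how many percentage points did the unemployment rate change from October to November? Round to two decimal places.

The unemployment rate changed by +1.93 percentage points.

October: labor force = 578.09 + 58.08 = 636.17; u = 58.08/636.17 = 9.13%.
November: labor force = 567.88 + 70.65 = 638.53; u = 70.65/638.53 = 11.06%.
Change = 11.06% − 9.13% = +1.93 pp.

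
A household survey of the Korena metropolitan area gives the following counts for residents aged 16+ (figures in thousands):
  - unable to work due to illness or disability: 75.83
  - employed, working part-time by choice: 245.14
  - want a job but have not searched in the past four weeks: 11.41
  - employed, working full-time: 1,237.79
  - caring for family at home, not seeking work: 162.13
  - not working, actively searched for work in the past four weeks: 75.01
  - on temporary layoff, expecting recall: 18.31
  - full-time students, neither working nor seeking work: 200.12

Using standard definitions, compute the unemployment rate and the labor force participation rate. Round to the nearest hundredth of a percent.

Unemployment rate ≈ 5.92%; labor force participation rate ≈ 77.81%.

Employed = 245.14 + 1,237.79 = 1,482.93 thousand.
Unemployed = 75.01 + 18.31 = 93.32 thousand (jobless and actively searching, or on temporary layoff).
Labor force = 1,482.93 + 93.32 = 1,576.25 thousand.
Not in labor force = 75.83 + 11.41 + 162.13 + 200.12 = 449.49 thousand (those not working and not actively searching are outside the labor force — including those who want a job but have given up searching).
Civilian working-age population = 1,576.25 + 449.49 = 2,025.74 thousand.
Unemployment rate = 93.32 / 1,576.25 = 5.92%.
Labor force participation rate = 1,576.25 / 2,025.74 = 77.81%.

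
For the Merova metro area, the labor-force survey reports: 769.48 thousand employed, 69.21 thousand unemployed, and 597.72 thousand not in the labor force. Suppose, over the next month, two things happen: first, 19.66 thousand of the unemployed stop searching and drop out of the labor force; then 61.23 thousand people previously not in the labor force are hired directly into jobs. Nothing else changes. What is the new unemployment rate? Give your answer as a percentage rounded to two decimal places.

Initially, labor force = 769.48 + 69.21 = 838.69 thousand, so u = 69.21/838.69 = 8.25%.
After the first change, unemployed and labor force both fall by 19.66 → E = 769.48, U = 49.55, labor force = 819.03 thousand.
After the second change, employed and labor force both rise by 61.23; unemployed unchanged → E = 830.71, U = 49.55, labor force = 880.26 thousand.
New unemployment rate = 49.55 / 880.26 = 5.63%.

New unemployment rate ≈ 5.63%.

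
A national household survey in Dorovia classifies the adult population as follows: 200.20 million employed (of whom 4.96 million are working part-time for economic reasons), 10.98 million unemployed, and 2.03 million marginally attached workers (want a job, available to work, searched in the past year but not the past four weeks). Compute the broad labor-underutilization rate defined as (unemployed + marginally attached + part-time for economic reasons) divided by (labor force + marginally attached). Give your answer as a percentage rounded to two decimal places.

Broad underutilization rate ≈ 8.43%.

Labor force = 200.20 + 10.98 = 211.18 million.
Numerator = 10.98 + 2.03 + 4.96 = 17.97 million.
Denominator = 211.18 + 2.03 = 213.21 million.
Broad rate = 17.97 / 213.21 = 8.43%.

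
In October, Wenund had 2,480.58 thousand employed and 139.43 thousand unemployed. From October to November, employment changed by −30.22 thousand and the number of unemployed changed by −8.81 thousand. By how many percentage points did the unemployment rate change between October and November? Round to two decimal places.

October: labor force = 2,480.58 + 139.43 = 2,620.01; u = 139.43/2,620.01 = 5.32%.
November: labor force = 2,450.36 + 130.62 = 2,580.98; u = 130.62/2,580.98 = 5.06%.
Change = 5.06% − 5.32% = −0.26 pp.

The unemployment rate changed by −0.26 percentage points.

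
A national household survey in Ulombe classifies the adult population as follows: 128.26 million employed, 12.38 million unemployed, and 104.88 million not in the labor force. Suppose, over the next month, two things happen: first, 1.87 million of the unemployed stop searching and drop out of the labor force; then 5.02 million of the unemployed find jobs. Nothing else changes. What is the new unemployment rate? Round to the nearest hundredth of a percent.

New unemployment rate ≈ 3.96%.

Initially, labor force = 128.26 + 12.38 = 140.64 million, so u = 12.38/140.64 = 8.80%.
After the first change, unemployed and labor force both fall by 1.87 → E = 128.26, U = 10.51, labor force = 138.77 million.
After the second change, unemployed falls and employed rises by 5.02; labor force unchanged → E = 133.28, U = 5.49, labor force = 138.77 million.
New unemployment rate = 5.49 / 138.77 = 3.96%.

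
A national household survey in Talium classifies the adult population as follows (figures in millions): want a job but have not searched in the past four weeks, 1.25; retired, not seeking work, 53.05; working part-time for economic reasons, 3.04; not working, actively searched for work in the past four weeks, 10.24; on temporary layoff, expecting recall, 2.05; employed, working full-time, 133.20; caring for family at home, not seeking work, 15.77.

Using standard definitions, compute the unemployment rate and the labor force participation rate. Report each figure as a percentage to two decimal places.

Employed = 3.04 + 133.20 = 136.24 million (anyone who worked, including part-time for economic reasons, counts as employed).
Unemployed = 10.24 + 2.05 = 12.29 million (jobless and actively searching, or on temporary layoff).
Labor force = 136.24 + 12.29 = 148.53 million.
Not in labor force = 1.25 + 53.05 + 15.77 = 70.07 million (those not working and not actively searching are outside the labor force — including those who want a job but have given up searching).
Civilian working-age population = 148.53 + 70.07 = 218.60 million.
Unemployment rate = 12.29 / 148.53 = 8.27%.
Labor force participation rate = 148.53 / 218.60 = 67.95%.

Unemployment rate ≈ 8.27%; labor force participation rate ≈ 67.95%.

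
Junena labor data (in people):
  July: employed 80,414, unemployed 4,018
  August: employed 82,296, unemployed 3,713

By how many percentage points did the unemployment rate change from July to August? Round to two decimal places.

July: labor force = 80,414 + 4,018 = 84,432; u = 4,018/84,432 = 4.76%.
August: labor force = 82,296 + 3,713 = 86,009; u = 3,713/86,009 = 4.32%.
Change = 4.32% − 4.76% = −0.44 pp.

The unemployment rate changed by −0.44 percentage points.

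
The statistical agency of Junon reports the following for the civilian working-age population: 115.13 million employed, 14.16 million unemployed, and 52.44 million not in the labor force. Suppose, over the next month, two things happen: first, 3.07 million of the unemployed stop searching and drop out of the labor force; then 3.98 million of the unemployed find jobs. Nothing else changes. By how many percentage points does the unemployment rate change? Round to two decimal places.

Initially, labor force = 115.13 + 14.16 = 129.29 million, so u = 14.16/129.29 = 10.95%.
After the first change, unemployed and labor force both fall by 3.07 → E = 115.13, U = 11.09, labor force = 126.22 million.
After the second change, unemployed falls and employed rises by 3.98; labor force unchanged → E = 119.11, U = 7.11, labor force = 126.22 million.
New unemployment rate = 7.11 / 126.22 = 5.63%.
Change = 5.63% − 10.95% = −5.32 percentage points.

The unemployment rate changes by −5.32 percentage points.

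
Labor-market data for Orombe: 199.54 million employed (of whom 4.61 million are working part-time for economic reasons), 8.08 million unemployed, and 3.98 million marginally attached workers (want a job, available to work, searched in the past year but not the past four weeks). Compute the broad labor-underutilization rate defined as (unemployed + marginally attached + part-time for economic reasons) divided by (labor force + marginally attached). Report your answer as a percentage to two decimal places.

Labor force = 199.54 + 8.08 = 207.62 million.
Numerator = 8.08 + 3.98 + 4.61 = 16.67 million.
Denominator = 207.62 + 3.98 = 211.60 million.
Broad rate = 16.67 / 211.60 = 7.88%.

Broad underutilization rate ≈ 7.88%.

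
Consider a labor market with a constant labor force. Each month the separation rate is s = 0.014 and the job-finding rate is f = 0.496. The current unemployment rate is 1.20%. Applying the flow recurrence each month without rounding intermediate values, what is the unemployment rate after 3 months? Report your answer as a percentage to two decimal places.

With a fixed labor force, u_{t+1} = u_t + s·(1−u_t) − f·u_t = u_t·(1−s−f) + s.
Here 1−s−f = 0.490 and s = 0.014.
u_1 = 0.012000 × 0.490 + 0.014 = 0.019880.
u_2 = 0.019880 × 0.490 + 0.014 = 0.023741.
u_3 = 0.023741 × 0.490 + 0.014 = 0.025633.

Unemployment rate after three months ≈ 2.56%.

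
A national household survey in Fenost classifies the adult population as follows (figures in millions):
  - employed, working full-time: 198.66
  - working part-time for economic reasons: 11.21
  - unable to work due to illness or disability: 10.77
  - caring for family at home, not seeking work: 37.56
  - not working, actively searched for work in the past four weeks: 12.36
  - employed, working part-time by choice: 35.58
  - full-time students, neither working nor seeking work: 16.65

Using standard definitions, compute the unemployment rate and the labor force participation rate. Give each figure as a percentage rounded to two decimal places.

Employed = 198.66 + 11.21 + 35.58 = 245.45 million (anyone who worked, including part-time for economic reasons, counts as employed).
Unemployed = 12.36 million.
Labor force = 245.45 + 12.36 = 257.81 million.
Not in labor force = 10.77 + 37.56 + 16.65 = 64.98 million (those not working and not actively searching are outside the labor force).
Civilian working-age population = 257.81 + 64.98 = 322.79 million.
Unemployment rate = 12.36 / 257.81 = 4.79%.
Labor force participation rate = 257.81 / 322.79 = 79.87%.

Unemployment rate ≈ 4.79%; labor force participation rate ≈ 79.87%.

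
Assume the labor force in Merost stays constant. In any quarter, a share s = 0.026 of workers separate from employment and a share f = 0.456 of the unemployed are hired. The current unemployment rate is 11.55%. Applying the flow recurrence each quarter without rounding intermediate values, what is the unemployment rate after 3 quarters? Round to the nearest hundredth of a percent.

Unemployment rate after three quarters ≈ 6.25%.

With a fixed labor force, u_{t+1} = u_t + s·(1−u_t) − f·u_t = u_t·(1−s−f) + s.
Here 1−s−f = 0.518 and s = 0.026.
u_1 = 0.115500 × 0.518 + 0.026 = 0.085829.
u_2 = 0.085829 × 0.518 + 0.026 = 0.070459.
u_3 = 0.070459 × 0.518 + 0.026 = 0.062498.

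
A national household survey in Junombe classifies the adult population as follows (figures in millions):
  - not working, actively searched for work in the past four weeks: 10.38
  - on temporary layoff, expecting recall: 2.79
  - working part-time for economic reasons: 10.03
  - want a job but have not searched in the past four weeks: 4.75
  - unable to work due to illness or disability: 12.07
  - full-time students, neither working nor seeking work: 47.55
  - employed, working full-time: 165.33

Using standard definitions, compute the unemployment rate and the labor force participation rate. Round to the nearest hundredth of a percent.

Employed = 10.03 + 165.33 = 175.36 million (anyone who worked, including part-time for economic reasons, counts as employed).
Unemployed = 10.38 + 2.79 = 13.17 million (jobless and actively searching, or on temporary layoff).
Labor force = 175.36 + 13.17 = 188.53 million.
Not in labor force = 4.75 + 12.07 + 47.55 = 64.37 million (those not working and not actively searching are outside the labor force — including those who want a job but have given up searching).
Civilian working-age population = 188.53 + 64.37 = 252.90 million.
Unemployment rate = 13.17 / 188.53 = 6.99%.
Labor force participation rate = 188.53 / 252.90 = 74.55%.

Unemployment rate ≈ 6.99%; labor force participation rate ≈ 74.55%.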